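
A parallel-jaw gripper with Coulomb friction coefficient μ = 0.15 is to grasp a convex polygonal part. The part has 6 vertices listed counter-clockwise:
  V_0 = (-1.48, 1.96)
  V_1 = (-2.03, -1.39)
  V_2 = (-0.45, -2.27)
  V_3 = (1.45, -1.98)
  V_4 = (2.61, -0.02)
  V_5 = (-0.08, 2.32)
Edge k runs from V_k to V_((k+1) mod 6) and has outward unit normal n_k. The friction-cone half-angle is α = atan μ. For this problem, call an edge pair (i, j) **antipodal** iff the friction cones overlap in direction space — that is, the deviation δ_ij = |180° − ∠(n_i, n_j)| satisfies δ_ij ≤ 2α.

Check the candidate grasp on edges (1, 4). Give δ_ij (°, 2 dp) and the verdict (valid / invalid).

δ = 11.90°, valid

α = atan 0.15 = 8.53°;  2α = 17.06°
edge 1: e_1 = (+1.58, -0.88);  n_1 = (-0.4866, -0.8736)
edge 4: e_4 = (-2.69, +2.34);  n_4 = (+0.6563, +0.7545)
∠(n_1, n_4) = 168.10°
δ = |180° − 168.10°| = 11.90°
11.90° ≤ 2α = 17.06°  →  valid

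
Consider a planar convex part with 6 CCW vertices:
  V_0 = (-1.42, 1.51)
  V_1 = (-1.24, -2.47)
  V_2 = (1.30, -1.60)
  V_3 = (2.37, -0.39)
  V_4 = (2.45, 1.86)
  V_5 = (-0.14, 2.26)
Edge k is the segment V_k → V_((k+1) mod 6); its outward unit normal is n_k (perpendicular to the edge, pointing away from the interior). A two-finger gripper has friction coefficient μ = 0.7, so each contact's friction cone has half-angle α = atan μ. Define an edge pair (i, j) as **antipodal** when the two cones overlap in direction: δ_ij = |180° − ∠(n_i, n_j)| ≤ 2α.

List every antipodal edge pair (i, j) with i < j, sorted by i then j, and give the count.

count = 7; pairs: (0,2), (0,3), (1,4), (1,5), (2,4), (2,5), (3,5)

α = atan 0.7 = 34.99°;  2α = 69.98°
n_0 = (-0.9990, -0.0452)
n_1 = (+0.3240, -0.9460)
n_2 = (+0.7491, -0.6624)
n_3 = (+0.9994, -0.0355)
n_4 = (+0.1526, +0.9883)
n_5 = (-0.5055, +0.8628)
  (0,1): δ = 73.68°  ·
  (0,2): δ = 44.08°  ✓
  (0,3): δ = 4.63°  ✓
  (0,4): δ = 78.63°  ·
  (0,5): δ = 117.78°  ·
  (1,2): δ = 150.39°  ·
  (1,3): δ = 110.94°  ·
  (1,4): δ = 27.69°  ✓
  (1,5): δ = 11.46°  ✓
  (2,3): δ = 140.55°  ·
  (2,4): δ = 57.29°  ✓
  (2,5): δ = 18.15°  ✓
  (3,4): δ = 96.74°  ·
  (3,5): δ = 57.60°  ✓
  (4,5): δ = 140.85°  ·
antipodal pairs: 7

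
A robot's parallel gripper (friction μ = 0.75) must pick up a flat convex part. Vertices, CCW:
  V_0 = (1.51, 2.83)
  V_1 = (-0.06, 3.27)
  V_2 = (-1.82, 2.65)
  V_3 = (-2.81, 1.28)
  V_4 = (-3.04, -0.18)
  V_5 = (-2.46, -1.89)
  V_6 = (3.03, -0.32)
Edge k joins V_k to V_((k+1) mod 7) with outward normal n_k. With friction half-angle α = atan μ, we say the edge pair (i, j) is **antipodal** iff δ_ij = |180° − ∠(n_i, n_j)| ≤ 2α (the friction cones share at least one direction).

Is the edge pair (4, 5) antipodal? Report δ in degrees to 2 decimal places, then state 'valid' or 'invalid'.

α = atan 0.75 = 36.87°;  2α = 73.74°
edge 4: e_4 = (+0.58, -1.71);  n_4 = (-0.9470, -0.3212)
edge 5: e_5 = (+5.49, +1.57);  n_5 = (+0.2750, -0.9615)
∠(n_4, n_5) = 87.22°
δ = |180° − 87.22°| = 92.78°
92.78° > 2α = 73.74°  →  invalid

δ = 92.78°, invalid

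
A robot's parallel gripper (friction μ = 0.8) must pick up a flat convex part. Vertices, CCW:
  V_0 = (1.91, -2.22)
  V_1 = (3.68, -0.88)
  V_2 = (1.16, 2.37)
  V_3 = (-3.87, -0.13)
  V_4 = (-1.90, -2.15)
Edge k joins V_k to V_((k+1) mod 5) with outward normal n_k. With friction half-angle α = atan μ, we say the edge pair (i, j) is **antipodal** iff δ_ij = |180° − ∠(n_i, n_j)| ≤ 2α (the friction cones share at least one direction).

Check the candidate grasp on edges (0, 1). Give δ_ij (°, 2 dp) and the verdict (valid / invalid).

α = atan 0.8 = 38.66°;  2α = 77.32°
edge 0: e_0 = (+1.77, +1.34);  n_0 = (+0.6036, -0.7973)
edge 1: e_1 = (-2.52, +3.25);  n_1 = (+0.7903, +0.6128)
∠(n_0, n_1) = 90.66°
δ = |180° − 90.66°| = 89.34°
89.34° > 2α = 77.32°  →  invalid

δ = 89.34°, invalid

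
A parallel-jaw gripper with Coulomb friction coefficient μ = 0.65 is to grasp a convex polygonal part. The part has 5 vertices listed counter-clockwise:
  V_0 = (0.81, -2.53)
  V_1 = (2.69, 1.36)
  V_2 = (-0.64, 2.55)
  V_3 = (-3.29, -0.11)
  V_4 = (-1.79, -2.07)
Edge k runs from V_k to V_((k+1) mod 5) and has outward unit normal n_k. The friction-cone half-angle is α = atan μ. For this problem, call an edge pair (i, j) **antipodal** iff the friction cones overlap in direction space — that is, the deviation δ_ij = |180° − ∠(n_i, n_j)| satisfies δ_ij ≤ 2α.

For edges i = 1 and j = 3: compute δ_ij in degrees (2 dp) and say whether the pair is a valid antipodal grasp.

δ = 32.91°, valid

α = atan 0.65 = 33.02°;  2α = 66.05°
edge 1: e_1 = (-3.33, +1.19);  n_1 = (+0.3365, +0.9417)
edge 3: e_3 = (+1.50, -1.96);  n_3 = (-0.7941, -0.6078)
∠(n_1, n_3) = 147.09°
δ = |180° − 147.09°| = 32.91°
32.91° ≤ 2α = 66.05°  →  valid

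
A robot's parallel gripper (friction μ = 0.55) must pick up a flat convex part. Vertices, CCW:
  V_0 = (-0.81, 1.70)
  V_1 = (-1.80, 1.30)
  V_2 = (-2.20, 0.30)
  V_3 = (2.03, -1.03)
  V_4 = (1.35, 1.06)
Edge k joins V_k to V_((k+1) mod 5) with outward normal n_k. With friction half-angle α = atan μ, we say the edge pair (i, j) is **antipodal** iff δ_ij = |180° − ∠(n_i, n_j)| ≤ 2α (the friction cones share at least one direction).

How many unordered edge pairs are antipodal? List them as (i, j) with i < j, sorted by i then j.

α = atan 0.55 = 28.81°;  2α = 57.62°
n_0 = (-0.3746, +0.9272)
n_1 = (-0.9285, +0.3714)
n_2 = (-0.2999, -0.9540)
n_3 = (+0.9509, +0.3094)
n_4 = (+0.2841, +0.9588)
  (0,1): δ = 133.80°  ·
  (0,2): δ = 39.45°  ✓
  (0,3): δ = 86.02°  ·
  (0,4): δ = 141.49°  ·
  (1,2): δ = 85.65°  ·
  (1,3): δ = 39.82°  ✓
  (1,4): δ = 95.30°  ·
  (2,3): δ = 54.52°  ✓
  (2,4): δ = 0.95°  ✓
  (3,4): δ = 124.53°  ·
antipodal pairs: 4

count = 4; pairs: (0,2), (1,3), (2,3), (2,4)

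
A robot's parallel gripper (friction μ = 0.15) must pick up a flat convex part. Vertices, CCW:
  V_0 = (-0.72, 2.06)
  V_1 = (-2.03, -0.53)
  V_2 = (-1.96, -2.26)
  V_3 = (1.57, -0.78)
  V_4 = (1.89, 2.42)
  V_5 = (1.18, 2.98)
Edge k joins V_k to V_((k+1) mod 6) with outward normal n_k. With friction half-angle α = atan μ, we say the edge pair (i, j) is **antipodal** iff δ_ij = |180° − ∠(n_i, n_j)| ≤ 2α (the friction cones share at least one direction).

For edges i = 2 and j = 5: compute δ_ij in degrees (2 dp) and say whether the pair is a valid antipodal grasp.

δ = 3.09°, valid

α = atan 0.15 = 8.53°;  2α = 17.06°
edge 2: e_2 = (+3.53, +1.48);  n_2 = (+0.3867, -0.9222)
edge 5: e_5 = (-1.90, -0.92);  n_5 = (-0.4358, +0.9000)
∠(n_2, n_5) = 176.91°
δ = |180° − 176.91°| = 3.09°
3.09° ≤ 2α = 17.06°  →  valid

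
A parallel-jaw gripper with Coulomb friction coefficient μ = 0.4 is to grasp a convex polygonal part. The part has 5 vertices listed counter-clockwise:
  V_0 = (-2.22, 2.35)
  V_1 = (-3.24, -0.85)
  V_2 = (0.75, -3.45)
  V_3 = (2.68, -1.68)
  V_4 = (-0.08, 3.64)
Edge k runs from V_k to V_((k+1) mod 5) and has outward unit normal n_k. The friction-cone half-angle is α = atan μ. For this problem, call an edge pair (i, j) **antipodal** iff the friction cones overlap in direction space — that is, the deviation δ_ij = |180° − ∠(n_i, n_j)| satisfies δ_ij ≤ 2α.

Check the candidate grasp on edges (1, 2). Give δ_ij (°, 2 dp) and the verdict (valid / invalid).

δ = 104.39°, invalid

α = atan 0.4 = 21.80°;  2α = 43.60°
edge 1: e_1 = (+3.99, -2.60);  n_1 = (-0.5459, -0.8378)
edge 2: e_2 = (+1.93, +1.77);  n_2 = (+0.6759, -0.7370)
∠(n_1, n_2) = 75.61°
δ = |180° − 75.61°| = 104.39°
104.39° > 2α = 43.60°  →  invalid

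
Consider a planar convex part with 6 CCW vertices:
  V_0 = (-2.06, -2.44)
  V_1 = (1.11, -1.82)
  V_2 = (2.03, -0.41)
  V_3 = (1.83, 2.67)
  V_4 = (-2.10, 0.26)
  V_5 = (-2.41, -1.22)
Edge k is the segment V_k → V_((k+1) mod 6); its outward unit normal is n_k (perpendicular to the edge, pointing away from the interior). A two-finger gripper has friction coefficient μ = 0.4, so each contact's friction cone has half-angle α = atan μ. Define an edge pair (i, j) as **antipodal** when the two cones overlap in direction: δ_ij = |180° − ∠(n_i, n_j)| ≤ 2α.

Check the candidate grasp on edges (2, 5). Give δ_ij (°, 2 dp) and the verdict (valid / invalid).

δ = 12.29°, valid

α = atan 0.4 = 21.80°;  2α = 43.60°
edge 2: e_2 = (-0.20, +3.08);  n_2 = (+0.9979, +0.0648)
edge 5: e_5 = (+0.35, -1.22);  n_5 = (-0.9612, -0.2758)
∠(n_2, n_5) = 167.71°
δ = |180° − 167.71°| = 12.29°
12.29° ≤ 2α = 43.60°  →  valid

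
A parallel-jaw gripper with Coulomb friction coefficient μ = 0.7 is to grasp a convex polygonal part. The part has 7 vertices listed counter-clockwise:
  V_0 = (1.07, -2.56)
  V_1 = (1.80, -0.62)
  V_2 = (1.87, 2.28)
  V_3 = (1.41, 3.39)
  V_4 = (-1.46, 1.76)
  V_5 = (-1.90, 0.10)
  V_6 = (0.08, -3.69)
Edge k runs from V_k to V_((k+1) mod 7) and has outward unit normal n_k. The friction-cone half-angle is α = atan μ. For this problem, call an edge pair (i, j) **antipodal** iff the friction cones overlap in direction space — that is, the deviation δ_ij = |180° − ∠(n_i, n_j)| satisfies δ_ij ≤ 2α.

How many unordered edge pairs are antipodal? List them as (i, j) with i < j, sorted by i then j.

α = atan 0.7 = 34.99°;  2α = 69.98°
n_0 = (+0.9359, -0.3522)
n_1 = (+0.9997, -0.0241)
n_2 = (+0.9238, +0.3828)
n_3 = (-0.4939, +0.8695)
n_4 = (-0.9666, +0.2562)
n_5 = (-0.8863, -0.4630)
n_6 = (+0.7522, -0.6590)
  (0,1): δ = 160.76°  ·
  (0,2): δ = 136.87°  ·
  (0,3): δ = 39.79°  ✓
  (0,4): δ = 5.78°  ✓
  (0,5): δ = 48.20°  ✓
  (0,6): δ = 159.40°  ·
  (1,2): δ = 156.11°  ·
  (1,3): δ = 59.02°  ✓
  (1,4): δ = 13.46°  ✓
  (1,5): δ = 28.97°  ✓
  (1,6): δ = 140.16°  ·
  (2,3): δ = 82.92°  ·
  (2,4): δ = 37.36°  ✓
  (2,5): δ = 5.07°  ✓
  (2,6): δ = 116.27°  ·
  (3,4): δ = 134.44°  ·
  (3,5): δ = 92.01°  ·
  (3,6): δ = 19.18°  ✓
  (4,5): δ = 137.57°  ·
  (4,6): δ = 26.38°  ✓
  (5,6): δ = 68.81°  ✓
antipodal pairs: 11

count = 11; pairs: (0,3), (0,4), (0,5), (1,3), (1,4), (1,5), (2,4), (2,5), (3,6), (4,6), (5,6)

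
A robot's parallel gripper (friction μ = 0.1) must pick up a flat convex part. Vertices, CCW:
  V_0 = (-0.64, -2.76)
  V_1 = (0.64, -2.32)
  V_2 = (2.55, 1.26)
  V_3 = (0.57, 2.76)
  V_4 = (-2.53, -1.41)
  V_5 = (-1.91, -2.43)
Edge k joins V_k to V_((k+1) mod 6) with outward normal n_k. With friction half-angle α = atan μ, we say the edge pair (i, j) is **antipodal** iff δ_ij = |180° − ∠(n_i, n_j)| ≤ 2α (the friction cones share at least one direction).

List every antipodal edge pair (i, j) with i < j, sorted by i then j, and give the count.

α = atan 0.1 = 5.71°;  2α = 11.42°
n_0 = (+0.3251, -0.9457)
n_1 = (+0.8823, -0.4707)
n_2 = (+0.6039, +0.7971)
n_3 = (-0.8025, +0.5966)
n_4 = (-0.8545, -0.5194)
n_5 = (-0.2515, -0.9679)
  (0,1): δ = 137.05°  ·
  (0,2): δ = 56.12°  ·
  (0,3): δ = 34.40°  ·
  (0,4): δ = 102.32°  ·
  (0,5): δ = 146.46°  ·
  (1,2): δ = 99.07°  ·
  (1,3): δ = 8.55°  ✓
  (1,4): δ = 59.37°  ·
  (1,5): δ = 103.52°  ·
  (2,3): δ = 89.48°  ·
  (2,4): δ = 21.56°  ·
  (2,5): δ = 22.58°  ·
  (3,4): δ = 112.08°  ·
  (3,5): δ = 67.94°  ·
  (4,5): δ = 135.86°  ·
antipodal pairs: 1

count = 1; pairs: (1,3)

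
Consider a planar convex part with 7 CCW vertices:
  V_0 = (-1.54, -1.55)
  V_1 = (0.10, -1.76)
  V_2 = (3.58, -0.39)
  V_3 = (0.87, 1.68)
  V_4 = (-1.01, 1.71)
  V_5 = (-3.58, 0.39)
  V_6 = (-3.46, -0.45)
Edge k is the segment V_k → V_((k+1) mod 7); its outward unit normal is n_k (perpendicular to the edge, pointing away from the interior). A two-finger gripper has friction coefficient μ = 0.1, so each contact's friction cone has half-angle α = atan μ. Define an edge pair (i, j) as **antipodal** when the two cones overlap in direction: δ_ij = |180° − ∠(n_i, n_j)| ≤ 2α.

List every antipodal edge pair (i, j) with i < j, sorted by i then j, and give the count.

α = atan 0.1 = 5.71°;  2α = 11.42°
n_0 = (-0.1270, -0.9919)
n_1 = (+0.3663, -0.9305)
n_2 = (+0.6070, +0.7947)
n_3 = (+0.0160, +0.9999)
n_4 = (-0.4569, +0.8895)
n_5 = (-0.9899, -0.1414)
n_6 = (-0.4971, -0.8677)
  (0,1): δ = 151.21°  ·
  (0,2): δ = 30.08°  ·
  (0,3): δ = 6.38°  ✓
  (0,4): δ = 34.48°  ·
  (0,5): δ = 105.43°  ·
  (0,6): δ = 157.49°  ·
  (1,2): δ = 58.86°  ·
  (1,3): δ = 22.40°  ·
  (1,4): δ = 5.70°  ✓
  (1,5): δ = 76.64°  ·
  (1,6): δ = 128.70°  ·
  (2,3): δ = 143.54°  ·
  (2,4): δ = 115.44°  ·
  (2,5): δ = 44.50°  ·
  (2,6): δ = 7.56°  ✓
  (3,4): δ = 151.90°  ·
  (3,5): δ = 80.96°  ·
  (3,6): δ = 28.89°  ·
  (4,5): δ = 109.06°  ·
  (4,6): δ = 56.99°  ·
  (5,6): δ = 127.94°  ·
antipodal pairs: 3

count = 3; pairs: (0,3), (1,4), (2,6)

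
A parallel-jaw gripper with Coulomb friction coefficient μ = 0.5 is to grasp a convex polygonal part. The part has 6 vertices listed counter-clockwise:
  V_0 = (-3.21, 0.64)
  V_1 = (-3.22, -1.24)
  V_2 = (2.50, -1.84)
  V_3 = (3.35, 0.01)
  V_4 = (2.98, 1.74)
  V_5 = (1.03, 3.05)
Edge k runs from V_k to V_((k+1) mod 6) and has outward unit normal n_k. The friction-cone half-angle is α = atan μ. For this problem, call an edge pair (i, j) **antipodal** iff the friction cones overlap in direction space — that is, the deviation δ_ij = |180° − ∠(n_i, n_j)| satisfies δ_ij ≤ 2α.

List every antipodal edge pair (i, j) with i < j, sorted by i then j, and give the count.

α = atan 0.5 = 26.57°;  2α = 53.13°
n_0 = (-1.0000, +0.0053)
n_1 = (-0.1043, -0.9945)
n_2 = (+0.9087, -0.4175)
n_3 = (+0.9779, +0.2091)
n_4 = (+0.5576, +0.8301)
n_5 = (-0.4942, +0.8694)
  (0,1): δ = 95.68°  ·
  (0,2): δ = 24.37°  ✓
  (0,3): δ = 12.38°  ✓
  (0,4): δ = 56.41°  ·
  (0,5): δ = 119.92°  ·
  (1,2): δ = 108.69°  ·
  (1,3): δ = 71.94°  ·
  (1,4): δ = 27.90°  ✓
  (1,5): δ = 35.60°  ✓
  (2,3): δ = 143.25°  ·
  (2,4): δ = 99.22°  ·
  (2,5): δ = 35.71°  ✓
  (3,4): δ = 135.97°  ·
  (3,5): δ = 72.46°  ·
  (4,5): δ = 116.49°  ·
antipodal pairs: 5

count = 5; pairs: (0,2), (0,3), (1,4), (1,5), (2,5)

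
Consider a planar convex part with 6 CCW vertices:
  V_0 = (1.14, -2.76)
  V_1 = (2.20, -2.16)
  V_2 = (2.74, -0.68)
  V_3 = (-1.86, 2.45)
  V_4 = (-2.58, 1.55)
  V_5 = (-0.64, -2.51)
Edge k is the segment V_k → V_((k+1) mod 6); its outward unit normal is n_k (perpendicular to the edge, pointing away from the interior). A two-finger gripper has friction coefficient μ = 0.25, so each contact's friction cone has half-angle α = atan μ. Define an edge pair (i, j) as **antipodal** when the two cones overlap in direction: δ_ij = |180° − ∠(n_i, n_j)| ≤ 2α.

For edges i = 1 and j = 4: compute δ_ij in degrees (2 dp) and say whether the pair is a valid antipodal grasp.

δ = 45.59°, invalid

α = atan 0.25 = 14.04°;  2α = 28.07°
edge 1: e_1 = (+0.54, +1.48);  n_1 = (+0.9394, -0.3428)
edge 4: e_4 = (+1.94, -4.06);  n_4 = (-0.9023, -0.4311)
∠(n_1, n_4) = 134.41°
δ = |180° − 134.41°| = 45.59°
45.59° > 2α = 28.07°  →  invalid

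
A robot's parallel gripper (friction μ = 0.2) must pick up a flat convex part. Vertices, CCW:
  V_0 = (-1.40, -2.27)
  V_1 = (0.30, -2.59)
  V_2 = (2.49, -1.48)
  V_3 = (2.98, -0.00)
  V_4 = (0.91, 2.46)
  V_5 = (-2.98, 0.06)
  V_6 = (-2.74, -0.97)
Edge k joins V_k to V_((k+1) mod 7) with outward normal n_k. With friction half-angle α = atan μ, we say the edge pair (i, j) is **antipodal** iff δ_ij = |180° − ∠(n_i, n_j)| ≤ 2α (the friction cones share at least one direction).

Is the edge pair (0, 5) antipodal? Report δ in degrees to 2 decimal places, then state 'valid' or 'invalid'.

δ = 113.78°, invalid

α = atan 0.2 = 11.31°;  2α = 22.62°
edge 0: e_0 = (+1.70, -0.32);  n_0 = (-0.1850, -0.9827)
edge 5: e_5 = (+0.24, -1.03);  n_5 = (-0.9739, -0.2269)
∠(n_0, n_5) = 66.22°
δ = |180° − 66.22°| = 113.78°
113.78° > 2α = 22.62°  →  invalid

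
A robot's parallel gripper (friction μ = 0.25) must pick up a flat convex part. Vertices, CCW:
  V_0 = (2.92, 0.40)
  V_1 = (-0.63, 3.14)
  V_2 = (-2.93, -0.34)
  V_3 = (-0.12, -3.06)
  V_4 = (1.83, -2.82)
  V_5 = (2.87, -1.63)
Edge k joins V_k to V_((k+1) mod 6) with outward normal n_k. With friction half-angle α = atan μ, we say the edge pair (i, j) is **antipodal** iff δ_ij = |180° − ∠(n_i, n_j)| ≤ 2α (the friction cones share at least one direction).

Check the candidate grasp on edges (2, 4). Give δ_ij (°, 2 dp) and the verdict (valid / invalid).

α = atan 0.25 = 14.04°;  2α = 28.07°
edge 2: e_2 = (+2.81, -2.72);  n_2 = (-0.6955, -0.7185)
edge 4: e_4 = (+1.04, +1.19);  n_4 = (+0.7530, -0.6581)
∠(n_2, n_4) = 92.92°
δ = |180° − 92.92°| = 87.08°
87.08° > 2α = 28.07°  →  invalid

δ = 87.08°, invalid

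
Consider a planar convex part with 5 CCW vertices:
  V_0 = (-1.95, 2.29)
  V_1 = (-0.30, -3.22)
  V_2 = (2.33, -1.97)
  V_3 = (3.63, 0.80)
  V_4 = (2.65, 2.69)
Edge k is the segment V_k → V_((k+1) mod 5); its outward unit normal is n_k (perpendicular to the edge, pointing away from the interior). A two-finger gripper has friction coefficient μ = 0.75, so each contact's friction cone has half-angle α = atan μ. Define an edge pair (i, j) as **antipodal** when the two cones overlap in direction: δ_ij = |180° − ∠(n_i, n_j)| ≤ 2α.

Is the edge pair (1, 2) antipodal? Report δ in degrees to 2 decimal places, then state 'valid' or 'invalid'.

α = atan 0.75 = 36.87°;  2α = 73.74°
edge 1: e_1 = (+2.63, +1.25);  n_1 = (+0.4293, -0.9032)
edge 2: e_2 = (+1.30, +2.77);  n_2 = (+0.9053, -0.4249)
∠(n_1, n_2) = 39.44°
δ = |180° − 39.44°| = 140.56°
140.56° > 2α = 73.74°  →  invalid

δ = 140.56°, invalid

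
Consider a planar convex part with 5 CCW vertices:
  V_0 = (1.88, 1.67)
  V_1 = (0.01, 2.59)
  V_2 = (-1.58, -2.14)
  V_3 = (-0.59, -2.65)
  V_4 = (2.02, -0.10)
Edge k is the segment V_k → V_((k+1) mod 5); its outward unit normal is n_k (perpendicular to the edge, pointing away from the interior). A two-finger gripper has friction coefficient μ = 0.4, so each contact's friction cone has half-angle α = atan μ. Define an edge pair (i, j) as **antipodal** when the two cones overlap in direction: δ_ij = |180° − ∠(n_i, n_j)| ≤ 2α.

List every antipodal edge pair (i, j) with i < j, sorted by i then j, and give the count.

count = 3; pairs: (0,2), (1,3), (1,4)

α = atan 0.4 = 21.80°;  2α = 43.60°
n_0 = (+0.4414, +0.8973)
n_1 = (-0.9479, +0.3186)
n_2 = (-0.4580, -0.8890)
n_3 = (+0.6988, -0.7153)
n_4 = (+0.9969, +0.0788)
  (0,1): δ = 82.38°  ·
  (0,2): δ = 1.06°  ✓
  (0,3): δ = 70.53°  ·
  (0,4): δ = 120.72°  ·
  (1,2): δ = 98.68°  ·
  (1,3): δ = 27.09°  ✓
  (1,4): δ = 23.10°  ✓
  (2,3): δ = 108.41°  ·
  (2,4): δ = 58.22°  ·
  (3,4): δ = 129.81°  ·
antipodal pairs: 3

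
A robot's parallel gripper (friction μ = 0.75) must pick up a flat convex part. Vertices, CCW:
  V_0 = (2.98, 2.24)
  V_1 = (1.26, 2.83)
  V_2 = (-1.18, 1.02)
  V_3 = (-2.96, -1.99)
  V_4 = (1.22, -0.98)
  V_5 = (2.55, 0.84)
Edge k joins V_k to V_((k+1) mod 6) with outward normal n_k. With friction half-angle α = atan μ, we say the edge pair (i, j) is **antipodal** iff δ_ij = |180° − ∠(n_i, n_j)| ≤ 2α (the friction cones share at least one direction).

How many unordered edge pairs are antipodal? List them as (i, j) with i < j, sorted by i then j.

count = 8; pairs: (0,3), (0,4), (1,3), (1,4), (1,5), (2,3), (2,4), (2,5)

α = atan 0.75 = 36.87°;  2α = 73.74°
n_0 = (+0.3245, +0.9459)
n_1 = (-0.5958, +0.8031)
n_2 = (-0.8608, +0.5090)
n_3 = (+0.2349, -0.9720)
n_4 = (+0.8074, -0.5900)
n_5 = (+0.9559, -0.2936)
  (0,1): δ = 124.50°  ·
  (0,2): δ = 101.67°  ·
  (0,3): δ = 32.52°  ✓
  (0,4): δ = 72.77°  ✓
  (0,5): δ = 91.86°  ·
  (1,2): δ = 157.17°  ·
  (1,3): δ = 22.98°  ✓
  (1,4): δ = 17.27°  ✓
  (1,5): δ = 36.36°  ✓
  (2,3): δ = 45.82°  ✓
  (2,4): δ = 5.56°  ✓
  (2,5): δ = 13.52°  ✓
  (3,4): δ = 139.74°  ·
  (3,5): δ = 120.66°  ·
  (4,5): δ = 160.92°  ·
antipodal pairs: 8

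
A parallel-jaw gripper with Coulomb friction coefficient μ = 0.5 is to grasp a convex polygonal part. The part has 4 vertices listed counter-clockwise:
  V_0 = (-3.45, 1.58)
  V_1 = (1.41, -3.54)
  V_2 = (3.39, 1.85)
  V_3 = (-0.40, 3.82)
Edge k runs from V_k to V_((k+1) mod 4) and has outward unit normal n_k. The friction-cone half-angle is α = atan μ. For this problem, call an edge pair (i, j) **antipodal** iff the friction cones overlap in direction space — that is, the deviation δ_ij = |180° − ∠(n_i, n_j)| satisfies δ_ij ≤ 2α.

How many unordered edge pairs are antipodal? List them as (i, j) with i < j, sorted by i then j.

α = atan 0.5 = 26.57°;  2α = 53.13°
n_0 = (-0.7253, -0.6885)
n_1 = (+0.9387, -0.3448)
n_2 = (+0.4612, +0.8873)
n_3 = (-0.5919, +0.8060)
  (0,1): δ = 63.68°  ·
  (0,2): δ = 19.03°  ✓
  (0,3): δ = 82.79°  ·
  (1,2): δ = 97.29°  ·
  (1,3): δ = 33.53°  ✓
  (2,3): δ = 116.24°  ·
antipodal pairs: 2

count = 2; pairs: (0,2), (1,3)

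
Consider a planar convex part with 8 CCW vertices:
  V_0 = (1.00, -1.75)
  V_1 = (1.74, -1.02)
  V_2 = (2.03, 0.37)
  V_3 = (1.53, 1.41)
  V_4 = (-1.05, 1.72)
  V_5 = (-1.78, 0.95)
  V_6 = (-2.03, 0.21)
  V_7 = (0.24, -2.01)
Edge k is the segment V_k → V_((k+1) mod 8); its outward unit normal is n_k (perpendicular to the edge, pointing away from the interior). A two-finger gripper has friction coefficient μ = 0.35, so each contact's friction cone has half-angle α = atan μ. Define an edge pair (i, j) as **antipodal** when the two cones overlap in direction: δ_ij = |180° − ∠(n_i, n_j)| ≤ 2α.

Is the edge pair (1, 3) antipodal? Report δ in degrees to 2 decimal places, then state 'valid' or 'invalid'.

α = atan 0.35 = 19.29°;  2α = 38.58°
edge 1: e_1 = (+0.29, +1.39);  n_1 = (+0.9789, -0.2042)
edge 3: e_3 = (-2.58, +0.31);  n_3 = (+0.1193, +0.9929)
∠(n_1, n_3) = 94.93°
δ = |180° − 94.93°| = 85.07°
85.07° > 2α = 38.58°  →  invalid

δ = 85.07°, invalid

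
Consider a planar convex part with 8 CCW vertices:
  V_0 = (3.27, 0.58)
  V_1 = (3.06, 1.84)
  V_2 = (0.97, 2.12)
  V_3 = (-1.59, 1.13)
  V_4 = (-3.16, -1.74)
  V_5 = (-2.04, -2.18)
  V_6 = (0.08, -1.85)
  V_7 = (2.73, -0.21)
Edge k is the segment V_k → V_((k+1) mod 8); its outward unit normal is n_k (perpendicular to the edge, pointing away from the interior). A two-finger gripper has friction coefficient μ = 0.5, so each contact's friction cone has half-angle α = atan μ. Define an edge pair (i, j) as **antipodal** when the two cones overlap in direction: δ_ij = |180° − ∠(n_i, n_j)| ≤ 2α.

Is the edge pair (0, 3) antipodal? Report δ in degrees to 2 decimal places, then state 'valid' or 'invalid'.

δ = 38.14°, valid

α = atan 0.5 = 26.57°;  2α = 53.13°
edge 0: e_0 = (-0.21, +1.26);  n_0 = (+0.9864, +0.1644)
edge 3: e_3 = (-1.57, -2.87);  n_3 = (-0.8773, +0.4799)
∠(n_0, n_3) = 141.86°
δ = |180° − 141.86°| = 38.14°
38.14° ≤ 2α = 53.13°  →  valid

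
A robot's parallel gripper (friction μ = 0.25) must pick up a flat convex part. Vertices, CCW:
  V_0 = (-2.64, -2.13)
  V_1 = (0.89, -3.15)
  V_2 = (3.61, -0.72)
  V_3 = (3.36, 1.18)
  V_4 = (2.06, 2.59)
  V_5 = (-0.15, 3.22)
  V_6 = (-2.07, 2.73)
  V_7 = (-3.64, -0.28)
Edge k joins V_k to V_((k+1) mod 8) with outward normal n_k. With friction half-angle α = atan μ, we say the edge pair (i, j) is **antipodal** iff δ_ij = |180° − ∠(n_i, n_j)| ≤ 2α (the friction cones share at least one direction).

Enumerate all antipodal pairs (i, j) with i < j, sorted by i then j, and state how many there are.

α = atan 0.25 = 14.04°;  2α = 28.07°
n_0 = (-0.2776, -0.9607)
n_1 = (+0.6662, -0.7457)
n_2 = (+0.9915, +0.1305)
n_3 = (+0.7352, +0.6778)
n_4 = (+0.2741, +0.9617)
n_5 = (-0.2473, +0.9689)
n_6 = (-0.8866, +0.4625)
n_7 = (-0.8797, -0.4755)
  (0,1): δ = 122.11°  ·
  (0,2): δ = 66.39°  ·
  (0,3): δ = 31.21°  ·
  (0,4): δ = 0.21°  ✓
  (0,5): δ = 30.43°  ·
  (0,6): δ = 78.57°  ·
  (0,7): δ = 134.51°  ·
  (1,2): δ = 124.28°  ·
  (1,3): δ = 89.10°  ·
  (1,4): δ = 57.69°  ·
  (1,5): δ = 27.46°  ✓
  (1,6): δ = 20.68°  ✓
  (1,7): δ = 76.62°  ·
  (2,3): δ = 144.82°  ·
  (2,4): δ = 113.41°  ·
  (2,5): δ = 83.18°  ·
  (2,6): δ = 35.04°  ·
  (2,7): δ = 20.90°  ✓
  (3,4): δ = 148.59°  ·
  (3,5): δ = 118.36°  ·
  (3,6): δ = 70.22°  ·
  (3,7): δ = 14.28°  ✓
  (4,5): δ = 149.77°  ·
  (4,6): δ = 101.64°  ·
  (4,7): δ = 45.70°  ·
  (5,6): δ = 131.86°  ·
  (5,7): δ = 75.92°  ·
  (6,7): δ = 124.06°  ·
antipodal pairs: 5

count = 5; pairs: (0,4), (1,5), (1,6), (2,7), (3,7)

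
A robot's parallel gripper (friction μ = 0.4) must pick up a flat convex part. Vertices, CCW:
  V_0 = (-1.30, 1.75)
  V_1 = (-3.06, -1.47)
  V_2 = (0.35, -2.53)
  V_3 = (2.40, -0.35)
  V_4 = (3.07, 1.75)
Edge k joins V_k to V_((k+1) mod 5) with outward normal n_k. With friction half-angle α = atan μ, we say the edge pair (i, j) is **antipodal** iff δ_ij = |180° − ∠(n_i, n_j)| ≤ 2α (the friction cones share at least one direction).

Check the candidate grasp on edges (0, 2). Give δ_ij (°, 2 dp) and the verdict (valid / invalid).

α = atan 0.4 = 21.80°;  2α = 43.60°
edge 0: e_0 = (-1.76, -3.22);  n_0 = (-0.8775, +0.4796)
edge 2: e_2 = (+2.05, +2.18);  n_2 = (+0.7285, -0.6851)
∠(n_0, n_2) = 165.42°
δ = |180° − 165.42°| = 14.58°
14.58° ≤ 2α = 43.60°  →  valid

δ = 14.58°, valid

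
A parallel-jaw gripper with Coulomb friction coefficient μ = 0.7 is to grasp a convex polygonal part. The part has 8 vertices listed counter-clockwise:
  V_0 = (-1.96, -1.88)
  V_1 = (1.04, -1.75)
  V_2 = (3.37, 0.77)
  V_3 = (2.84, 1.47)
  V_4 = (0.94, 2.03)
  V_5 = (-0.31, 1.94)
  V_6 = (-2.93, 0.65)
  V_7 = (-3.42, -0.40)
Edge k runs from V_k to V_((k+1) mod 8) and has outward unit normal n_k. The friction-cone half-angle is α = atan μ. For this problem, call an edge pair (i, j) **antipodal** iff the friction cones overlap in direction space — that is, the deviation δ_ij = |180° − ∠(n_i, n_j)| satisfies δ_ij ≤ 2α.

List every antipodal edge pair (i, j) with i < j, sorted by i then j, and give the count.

count = 13; pairs: (0,2), (0,3), (0,4), (0,5), (0,6), (1,3), (1,4), (1,5), (1,6), (2,6), (2,7), (3,7), (4,7)

α = atan 0.7 = 34.99°;  2α = 69.98°
n_0 = (+0.0433, -0.9991)
n_1 = (+0.7342, -0.6789)
n_2 = (+0.7973, +0.6036)
n_3 = (+0.2827, +0.9592)
n_4 = (-0.0718, +0.9974)
n_5 = (-0.4417, +0.8971)
n_6 = (-0.9062, +0.4229)
n_7 = (-0.7119, -0.7023)
  (0,1): δ = 135.24°  ·
  (0,2): δ = 55.35°  ✓
  (0,3): δ = 18.90°  ✓
  (0,4): δ = 1.64°  ✓
  (0,5): δ = 23.73°  ✓
  (0,6): δ = 62.50°  ✓
  (0,7): δ = 132.13°  ·
  (1,2): δ = 100.11°  ·
  (1,3): δ = 63.67°  ✓
  (1,4): δ = 43.13°  ✓
  (1,5): δ = 21.03°  ✓
  (1,6): δ = 17.74°  ✓
  (1,7): δ = 87.37°  ·
  (2,3): δ = 143.55°  ·
  (2,4): δ = 123.01°  ·
  (2,5): δ = 100.92°  ·
  (2,6): δ = 62.15°  ✓
  (2,7): δ = 7.48°  ✓
  (3,4): δ = 159.46°  ·
  (3,5): δ = 137.36°  ·
  (3,6): δ = 98.59°  ·
  (3,7): δ = 28.97°  ✓
  (4,5): δ = 157.90°  ·
  (4,6): δ = 119.14°  ·
  (4,7): δ = 49.51°  ✓
  (5,6): δ = 141.23°  ·
  (5,7): δ = 71.60°  ·
  (6,7): δ = 110.37°  ·
antipodal pairs: 13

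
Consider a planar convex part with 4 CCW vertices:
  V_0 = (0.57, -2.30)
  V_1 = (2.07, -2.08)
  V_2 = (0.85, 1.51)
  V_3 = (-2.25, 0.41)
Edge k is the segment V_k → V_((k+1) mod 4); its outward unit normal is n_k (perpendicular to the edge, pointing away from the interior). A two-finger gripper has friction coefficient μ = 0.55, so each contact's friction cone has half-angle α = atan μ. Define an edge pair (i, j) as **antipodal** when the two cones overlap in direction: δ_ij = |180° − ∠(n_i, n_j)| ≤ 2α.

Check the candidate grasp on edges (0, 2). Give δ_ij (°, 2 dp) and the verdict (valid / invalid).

δ = 11.19°, valid

α = atan 0.55 = 28.81°;  2α = 57.62°
edge 0: e_0 = (+1.50, +0.22);  n_0 = (+0.1451, -0.9894)
edge 2: e_2 = (-3.10, -1.10);  n_2 = (-0.3344, +0.9424)
∠(n_0, n_2) = 168.81°
δ = |180° − 168.81°| = 11.19°
11.19° ≤ 2α = 57.62°  →  valid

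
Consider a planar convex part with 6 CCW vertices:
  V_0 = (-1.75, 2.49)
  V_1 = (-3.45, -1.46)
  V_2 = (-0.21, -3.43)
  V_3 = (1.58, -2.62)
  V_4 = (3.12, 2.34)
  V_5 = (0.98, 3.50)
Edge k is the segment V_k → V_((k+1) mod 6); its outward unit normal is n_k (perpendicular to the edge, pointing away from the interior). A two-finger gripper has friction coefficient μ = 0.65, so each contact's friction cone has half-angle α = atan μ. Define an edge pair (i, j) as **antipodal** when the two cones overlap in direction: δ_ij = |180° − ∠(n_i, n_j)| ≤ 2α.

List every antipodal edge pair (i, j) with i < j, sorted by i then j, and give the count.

α = atan 0.65 = 33.02°;  2α = 66.05°
n_0 = (-0.9185, +0.3953)
n_1 = (-0.5195, -0.8545)
n_2 = (+0.4123, -0.9111)
n_3 = (+0.9550, -0.2965)
n_4 = (+0.4765, +0.8791)
n_5 = (-0.3470, +0.9379)
  (0,1): δ = 98.01°  ·
  (0,2): δ = 42.37°  ✓
  (0,3): δ = 6.04°  ✓
  (0,4): δ = 84.83°  ·
  (0,5): δ = 133.59°  ·
  (1,2): δ = 124.35°  ·
  (1,3): δ = 75.95°  ·
  (1,4): δ = 2.84°  ✓
  (1,5): δ = 51.60°  ✓
  (2,3): δ = 131.60°  ·
  (2,4): δ = 52.81°  ✓
  (2,5): δ = 4.04°  ✓
  (3,4): δ = 101.21°  ·
  (3,5): δ = 52.45°  ✓
  (4,5): δ = 131.24°  ·
antipodal pairs: 7

count = 7; pairs: (0,2), (0,3), (1,4), (1,5), (2,4), (2,5), (3,5)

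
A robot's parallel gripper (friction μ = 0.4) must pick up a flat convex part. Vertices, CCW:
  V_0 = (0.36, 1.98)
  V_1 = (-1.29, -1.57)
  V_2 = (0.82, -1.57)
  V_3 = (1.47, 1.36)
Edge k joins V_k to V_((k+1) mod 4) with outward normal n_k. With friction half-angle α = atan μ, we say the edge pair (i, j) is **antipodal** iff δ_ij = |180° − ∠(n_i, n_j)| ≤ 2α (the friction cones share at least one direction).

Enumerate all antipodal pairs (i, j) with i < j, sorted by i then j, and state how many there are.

α = atan 0.4 = 21.80°;  2α = 43.60°
n_0 = (-0.9068, +0.4215)
n_1 = (+0.0000, -1.0000)
n_2 = (+0.9763, -0.2166)
n_3 = (+0.4876, +0.8730)
  (0,1): δ = 65.07°  ·
  (0,2): δ = 12.42°  ✓
  (0,3): δ = 85.74°  ·
  (1,2): δ = 102.51°  ·
  (1,3): δ = 29.19°  ✓
  (2,3): δ = 106.68°  ·
antipodal pairs: 2

count = 2; pairs: (0,2), (1,3)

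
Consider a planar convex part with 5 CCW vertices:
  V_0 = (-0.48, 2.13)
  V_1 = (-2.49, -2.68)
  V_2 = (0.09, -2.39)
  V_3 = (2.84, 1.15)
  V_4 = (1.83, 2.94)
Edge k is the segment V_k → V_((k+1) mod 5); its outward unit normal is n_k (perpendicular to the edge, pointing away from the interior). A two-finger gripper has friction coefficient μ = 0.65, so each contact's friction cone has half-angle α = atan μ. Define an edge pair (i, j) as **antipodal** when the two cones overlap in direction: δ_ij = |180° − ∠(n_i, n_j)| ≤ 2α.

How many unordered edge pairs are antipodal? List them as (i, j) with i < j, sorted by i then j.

α = atan 0.65 = 33.02°;  2α = 66.05°
n_0 = (-0.9227, +0.3856)
n_1 = (+0.1117, -0.9937)
n_2 = (+0.7897, -0.6135)
n_3 = (+0.8709, +0.4914)
n_4 = (-0.3309, +0.9437)
  (0,1): δ = 60.91°  ✓
  (0,2): δ = 15.16°  ✓
  (0,3): δ = 52.11°  ✓
  (0,4): δ = 132.00°  ·
  (1,2): δ = 134.25°  ·
  (1,3): δ = 66.98°  ·
  (1,4): δ = 12.91°  ✓
  (2,3): δ = 112.72°  ·
  (2,4): δ = 32.84°  ✓
  (3,4): δ = 100.11°  ·
antipodal pairs: 5

count = 5; pairs: (0,1), (0,2), (0,3), (1,4), (2,4)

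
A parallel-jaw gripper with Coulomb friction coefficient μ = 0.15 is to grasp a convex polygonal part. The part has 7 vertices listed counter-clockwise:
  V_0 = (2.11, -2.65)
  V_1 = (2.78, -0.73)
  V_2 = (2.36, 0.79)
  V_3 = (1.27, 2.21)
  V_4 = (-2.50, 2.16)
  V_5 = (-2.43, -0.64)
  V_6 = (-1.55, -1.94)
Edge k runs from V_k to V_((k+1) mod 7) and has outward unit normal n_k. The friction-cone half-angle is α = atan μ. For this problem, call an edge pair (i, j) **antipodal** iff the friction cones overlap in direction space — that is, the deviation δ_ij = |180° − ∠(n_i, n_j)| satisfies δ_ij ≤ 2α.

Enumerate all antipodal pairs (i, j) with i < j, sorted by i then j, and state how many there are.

α = atan 0.15 = 8.53°;  2α = 17.06°
n_0 = (+0.9442, -0.3295)
n_1 = (+0.9639, +0.2663)
n_2 = (+0.7932, +0.6089)
n_3 = (-0.0133, +0.9999)
n_4 = (-0.9997, -0.0250)
n_5 = (-0.8281, -0.5606)
n_6 = (-0.1904, -0.9817)
  (0,1): δ = 145.32°  ·
  (0,2): δ = 123.25°  ·
  (0,3): δ = 70.00°  ·
  (0,4): δ = 20.67°  ·
  (0,5): δ = 53.33°  ·
  (0,6): δ = 98.26°  ·
  (1,2): δ = 157.94°  ·
  (1,3): δ = 104.69°  ·
  (1,4): δ = 14.01°  ✓
  (1,5): δ = 18.65°  ·
  (1,6): δ = 63.58°  ·
  (2,3): δ = 126.75°  ·
  (2,4): δ = 36.08°  ·
  (2,5): δ = 3.42°  ✓
  (2,6): δ = 41.51°  ·
  (3,4): δ = 89.33°  ·
  (3,5): δ = 56.66°  ·
  (3,6): δ = 11.74°  ✓
  (4,5): δ = 147.34°  ·
  (4,6): δ = 102.41°  ·
  (5,6): δ = 135.07°  ·
antipodal pairs: 3

count = 3; pairs: (1,4), (2,5), (3,6)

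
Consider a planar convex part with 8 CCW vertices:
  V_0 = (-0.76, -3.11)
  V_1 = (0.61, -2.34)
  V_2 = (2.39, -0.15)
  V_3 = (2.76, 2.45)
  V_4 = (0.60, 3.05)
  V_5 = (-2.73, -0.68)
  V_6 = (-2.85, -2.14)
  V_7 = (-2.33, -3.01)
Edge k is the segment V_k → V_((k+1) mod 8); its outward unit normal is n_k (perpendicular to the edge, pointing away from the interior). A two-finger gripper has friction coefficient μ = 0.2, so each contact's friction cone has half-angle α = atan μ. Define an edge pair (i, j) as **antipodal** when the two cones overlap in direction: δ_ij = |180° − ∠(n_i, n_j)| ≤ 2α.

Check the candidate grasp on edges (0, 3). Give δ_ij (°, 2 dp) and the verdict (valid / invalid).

α = atan 0.2 = 11.31°;  2α = 22.62°
edge 0: e_0 = (+1.37, +0.77);  n_0 = (+0.4900, -0.8717)
edge 3: e_3 = (-2.16, +0.60);  n_3 = (+0.2676, +0.9635)
∠(n_0, n_3) = 135.14°
δ = |180° − 135.14°| = 44.86°
44.86° > 2α = 22.62°  →  invalid

δ = 44.86°, invalid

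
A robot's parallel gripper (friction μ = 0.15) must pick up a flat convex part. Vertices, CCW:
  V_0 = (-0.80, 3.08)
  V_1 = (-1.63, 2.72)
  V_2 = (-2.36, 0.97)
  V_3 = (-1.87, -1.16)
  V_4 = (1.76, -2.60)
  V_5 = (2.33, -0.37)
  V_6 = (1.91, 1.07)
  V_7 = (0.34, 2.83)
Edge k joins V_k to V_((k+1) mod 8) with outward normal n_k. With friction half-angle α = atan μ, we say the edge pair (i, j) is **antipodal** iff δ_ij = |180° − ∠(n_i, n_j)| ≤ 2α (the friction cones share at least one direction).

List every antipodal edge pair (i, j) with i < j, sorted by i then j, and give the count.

count = 3; pairs: (1,4), (2,5), (3,7)

α = atan 0.15 = 8.53°;  2α = 17.06°
n_0 = (-0.3979, +0.9174)
n_1 = (-0.9229, +0.3850)
n_2 = (-0.9745, -0.2242)
n_3 = (-0.3687, -0.9295)
n_4 = (+0.9689, -0.2476)
n_5 = (+0.9600, +0.2800)
n_6 = (+0.7462, +0.6657)
n_7 = (+0.2142, +0.9768)
  (0,1): δ = 136.09°  ·
  (0,2): δ = 100.49°  ·
  (0,3): δ = 45.09°  ·
  (0,4): δ = 52.21°  ·
  (0,5): δ = 82.81°  ·
  (0,6): δ = 108.29°  ·
  (0,7): δ = 144.18°  ·
  (1,2): δ = 144.40°  ·
  (1,3): δ = 88.99°  ·
  (1,4): δ = 8.30°  ✓
  (1,5): δ = 38.90°  ·
  (1,6): δ = 64.38°  ·
  (1,7): δ = 100.27°  ·
  (2,3): δ = 124.59°  ·
  (2,4): δ = 27.29°  ·
  (2,5): δ = 3.30°  ✓
  (2,6): δ = 28.78°  ·
  (2,7): δ = 64.68°  ·
  (3,4): δ = 82.70°  ·
  (3,5): δ = 52.10°  ·
  (3,6): δ = 26.63°  ·
  (3,7): δ = 9.27°  ✓
  (4,5): δ = 149.40°  ·
  (4,6): δ = 123.93°  ·
  (4,7): δ = 88.03°  ·
  (5,6): δ = 154.53°  ·
  (5,7): δ = 118.63°  ·
  (6,7): δ = 144.10°  ·
antipodal pairs: 3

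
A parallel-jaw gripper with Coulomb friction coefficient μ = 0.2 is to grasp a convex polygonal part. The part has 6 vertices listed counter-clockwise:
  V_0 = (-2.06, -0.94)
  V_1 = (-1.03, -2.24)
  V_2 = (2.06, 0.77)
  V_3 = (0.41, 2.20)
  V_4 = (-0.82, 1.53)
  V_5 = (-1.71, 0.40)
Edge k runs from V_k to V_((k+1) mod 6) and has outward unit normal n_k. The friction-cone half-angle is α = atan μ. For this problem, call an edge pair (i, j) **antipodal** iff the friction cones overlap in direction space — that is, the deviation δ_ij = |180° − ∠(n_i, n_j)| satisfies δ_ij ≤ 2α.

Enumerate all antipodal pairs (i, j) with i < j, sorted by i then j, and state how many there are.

count = 3; pairs: (0,2), (1,3), (1,4)

α = atan 0.2 = 11.31°;  2α = 22.62°
n_0 = (-0.7838, -0.6210)
n_1 = (+0.6978, -0.7163)
n_2 = (+0.6549, +0.7557)
n_3 = (-0.4784, +0.8782)
n_4 = (-0.7856, +0.6187)
n_5 = (-0.9675, +0.2527)
  (0,1): δ = 84.14°  ·
  (0,2): δ = 10.70°  ✓
  (0,3): δ = 80.19°  ·
  (0,4): δ = 103.39°  ·
  (0,5): δ = 126.97°  ·
  (1,2): δ = 85.16°  ·
  (1,3): δ = 15.67°  ✓
  (1,4): δ = 7.53°  ✓
  (1,5): δ = 31.11°  ·
  (2,3): δ = 110.51°  ·
  (2,4): δ = 87.31°  ·
  (2,5): δ = 63.72°  ·
  (3,4): δ = 156.80°  ·
  (3,5): δ = 133.22°  ·
  (4,5): δ = 156.41°  ·
antipodal pairs: 3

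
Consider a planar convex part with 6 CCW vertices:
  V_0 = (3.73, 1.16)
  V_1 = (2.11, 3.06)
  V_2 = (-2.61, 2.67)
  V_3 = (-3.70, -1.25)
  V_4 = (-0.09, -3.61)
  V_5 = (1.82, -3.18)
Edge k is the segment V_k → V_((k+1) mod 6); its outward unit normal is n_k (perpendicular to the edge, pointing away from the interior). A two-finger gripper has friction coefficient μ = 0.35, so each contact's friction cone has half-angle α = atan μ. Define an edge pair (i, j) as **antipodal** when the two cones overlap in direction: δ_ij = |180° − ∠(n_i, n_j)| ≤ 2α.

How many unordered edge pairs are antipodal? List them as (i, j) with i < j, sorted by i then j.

count = 4; pairs: (0,3), (1,3), (1,4), (2,5)

α = atan 0.35 = 19.29°;  2α = 38.58°
n_0 = (+0.7610, +0.6488)
n_1 = (-0.0823, +0.9966)
n_2 = (-0.9634, +0.2679)
n_3 = (-0.5472, -0.8370)
n_4 = (+0.2196, -0.9756)
n_5 = (+0.9153, -0.4028)
  (0,1): δ = 125.73°  ·
  (0,2): δ = 55.99°  ·
  (0,3): δ = 16.37°  ✓
  (0,4): δ = 62.24°  ·
  (0,5): δ = 115.79°  ·
  (1,2): δ = 110.26°  ·
  (1,3): δ = 37.90°  ✓
  (1,4): δ = 7.96°  ✓
  (1,5): δ = 61.52°  ·
  (2,3): δ = 107.64°  ·
  (2,4): δ = 61.77°  ·
  (2,5): δ = 8.21°  ✓
  (3,4): δ = 134.14°  ·
  (3,5): δ = 80.58°  ·
  (4,5): δ = 126.44°  ·
antipodal pairs: 4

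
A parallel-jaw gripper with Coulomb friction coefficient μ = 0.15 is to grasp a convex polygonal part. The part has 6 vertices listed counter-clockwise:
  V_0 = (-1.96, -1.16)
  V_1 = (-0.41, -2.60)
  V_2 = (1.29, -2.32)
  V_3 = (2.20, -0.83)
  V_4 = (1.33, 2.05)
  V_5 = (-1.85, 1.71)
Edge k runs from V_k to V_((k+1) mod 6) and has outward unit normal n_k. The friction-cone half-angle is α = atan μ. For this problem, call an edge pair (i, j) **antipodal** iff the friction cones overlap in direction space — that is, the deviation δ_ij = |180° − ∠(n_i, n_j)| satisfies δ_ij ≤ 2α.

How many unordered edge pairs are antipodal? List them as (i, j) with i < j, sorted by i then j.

α = atan 0.15 = 8.53°;  2α = 17.06°
n_0 = (-0.6806, -0.7326)
n_1 = (+0.1625, -0.9867)
n_2 = (+0.8534, -0.5212)
n_3 = (+0.9573, +0.2892)
n_4 = (-0.1063, +0.9943)
n_5 = (-0.9993, +0.0383)
  (0,1): δ = 127.75°  ·
  (0,2): δ = 78.52°  ·
  (0,3): δ = 30.30°  ·
  (0,4): δ = 49.00°  ·
  (0,5): δ = 130.70°  ·
  (1,2): δ = 130.77°  ·
  (1,3): δ = 82.54°  ·
  (1,4): δ = 3.25°  ✓
  (1,5): δ = 78.45°  ·
  (2,3): δ = 131.78°  ·
  (2,4): δ = 52.48°  ·
  (2,5): δ = 29.22°  ·
  (3,4): δ = 100.71°  ·
  (3,5): δ = 19.00°  ·
  (4,5): δ = 98.30°  ·
antipodal pairs: 1

count = 1; pairs: (1,4)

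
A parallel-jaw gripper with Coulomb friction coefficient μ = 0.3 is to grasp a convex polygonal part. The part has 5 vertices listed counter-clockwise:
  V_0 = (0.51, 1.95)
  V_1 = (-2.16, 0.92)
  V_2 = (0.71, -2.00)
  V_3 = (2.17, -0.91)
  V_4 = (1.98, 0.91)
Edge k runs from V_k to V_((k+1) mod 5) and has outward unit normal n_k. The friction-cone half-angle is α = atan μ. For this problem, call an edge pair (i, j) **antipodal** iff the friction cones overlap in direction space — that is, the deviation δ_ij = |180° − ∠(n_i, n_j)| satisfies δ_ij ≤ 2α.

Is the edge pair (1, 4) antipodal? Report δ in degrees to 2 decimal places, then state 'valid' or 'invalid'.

δ = 10.22°, valid

α = atan 0.3 = 16.70°;  2α = 33.40°
edge 1: e_1 = (+2.87, -2.92);  n_1 = (-0.7132, -0.7010)
edge 4: e_4 = (-1.47, +1.04);  n_4 = (+0.5776, +0.8164)
∠(n_1, n_4) = 169.78°
δ = |180° − 169.78°| = 10.22°
10.22° ≤ 2α = 33.40°  →  valid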